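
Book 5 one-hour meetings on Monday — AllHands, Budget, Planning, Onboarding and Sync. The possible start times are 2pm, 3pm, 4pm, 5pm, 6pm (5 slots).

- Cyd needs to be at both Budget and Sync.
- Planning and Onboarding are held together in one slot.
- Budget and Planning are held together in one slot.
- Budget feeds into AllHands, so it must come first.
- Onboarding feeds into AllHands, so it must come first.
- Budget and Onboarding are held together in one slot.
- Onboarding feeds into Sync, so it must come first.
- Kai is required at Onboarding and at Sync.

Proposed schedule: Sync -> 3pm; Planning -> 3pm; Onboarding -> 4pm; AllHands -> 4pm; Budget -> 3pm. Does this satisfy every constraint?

Planning and Onboarding are held together in one slot — violated.
Budget feeds into AllHands, so it must come first — holds.
Onboarding feeds into AllHands, so it must come first — violated.
Budget and Onboarding are held together in one slot — violated.
Onboarding feeds into Sync, so it must come first — violated.
Cyd needs to be at both Budget and Sync — violated.
Kai is required at Onboarding and at Sync — holds.
Budget and Planning are held together in one slot — holds.

Invalid. Onboarding feeds into Sync, so it must come first.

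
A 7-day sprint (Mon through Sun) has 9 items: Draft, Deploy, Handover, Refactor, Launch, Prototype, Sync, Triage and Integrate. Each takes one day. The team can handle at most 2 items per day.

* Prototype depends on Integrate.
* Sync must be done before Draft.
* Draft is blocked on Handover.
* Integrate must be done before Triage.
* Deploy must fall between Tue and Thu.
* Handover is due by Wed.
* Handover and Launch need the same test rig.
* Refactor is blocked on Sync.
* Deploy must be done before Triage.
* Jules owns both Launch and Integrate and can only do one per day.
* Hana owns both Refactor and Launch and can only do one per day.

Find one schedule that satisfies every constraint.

Prototype=Thu, Refactor=Wed, Triage=Thu, Sync=Mon, Handover=Mon, Integrate=Wed, Launch=Fri, Draft=Tue, Deploy=Tue

Checking: Integrate(Wed) before Triage(Thu); Sync(Mon) before Draft(Tue); Sync(Mon) before Refactor(Wed); Handover(Mon) before Draft(Tue); Integrate(Wed) before Prototype(Thu); Deploy(Tue) before Triage(Thu); Launch(Fri) != Integrate(Wed); Handover(Mon) != Launch(Fri); Refactor(Wed) != Launch(Fri); Deploy=Tue in [Tue,Thu]; Handover=Mon in [Mon,Wed]; max 2 per day (cap 2).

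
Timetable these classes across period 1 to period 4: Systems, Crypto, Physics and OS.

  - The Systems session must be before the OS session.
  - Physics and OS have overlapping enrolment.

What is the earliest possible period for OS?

Precedence pushes OS to at least period 2.
OS at period 2 is achievable: Systems -> period 1; Physics -> period 1; OS -> period 2; Crypto -> period 1.

period 2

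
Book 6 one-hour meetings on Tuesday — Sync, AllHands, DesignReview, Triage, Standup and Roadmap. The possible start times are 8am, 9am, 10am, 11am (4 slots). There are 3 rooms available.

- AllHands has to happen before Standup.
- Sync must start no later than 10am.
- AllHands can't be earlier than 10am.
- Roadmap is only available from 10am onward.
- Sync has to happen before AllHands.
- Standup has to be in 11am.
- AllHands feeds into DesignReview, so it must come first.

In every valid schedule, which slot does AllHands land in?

10am

AllHands is available from 10am; downstream work caps AllHands at 10am.
So AllHands is pinned to 10am.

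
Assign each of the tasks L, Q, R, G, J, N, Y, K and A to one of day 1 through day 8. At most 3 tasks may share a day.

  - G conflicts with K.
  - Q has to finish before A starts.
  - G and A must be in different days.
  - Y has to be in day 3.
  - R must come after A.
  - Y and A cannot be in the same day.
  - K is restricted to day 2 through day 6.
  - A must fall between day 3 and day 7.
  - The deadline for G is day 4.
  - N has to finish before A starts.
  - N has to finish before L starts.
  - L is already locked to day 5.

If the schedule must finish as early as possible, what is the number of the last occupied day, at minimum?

5

The precedence chain requires at least 3 distinct days.
With at most 3 per day and 9 tasks, at least 3 days are needed.
L can't be placed before day 5, so the schedule must run through at least day 5.
5 works (last occupied day: day 5): for example J in day 2, L in day 5, N in day 1, K in day 2, A in day 4, G in day 1, Q in day 1, Y in day 3, R in day 5.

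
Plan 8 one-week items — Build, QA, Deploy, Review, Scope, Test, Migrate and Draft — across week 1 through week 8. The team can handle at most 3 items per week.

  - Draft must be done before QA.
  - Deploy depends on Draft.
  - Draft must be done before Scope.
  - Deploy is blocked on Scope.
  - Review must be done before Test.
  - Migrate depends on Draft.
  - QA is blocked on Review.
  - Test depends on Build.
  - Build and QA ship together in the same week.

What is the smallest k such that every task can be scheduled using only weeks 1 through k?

3

The precedence chain requires at least 3 distinct weeks.
With at most 3 per week and 8 tasks, at least 3 weeks are needed.
3 works (last occupied week: week 3): for example QA=week 2, Draft=week 1, Migrate=week 3, Deploy=week 3, Test=week 3, Review=week 1, Scope=week 2, Build=week 2.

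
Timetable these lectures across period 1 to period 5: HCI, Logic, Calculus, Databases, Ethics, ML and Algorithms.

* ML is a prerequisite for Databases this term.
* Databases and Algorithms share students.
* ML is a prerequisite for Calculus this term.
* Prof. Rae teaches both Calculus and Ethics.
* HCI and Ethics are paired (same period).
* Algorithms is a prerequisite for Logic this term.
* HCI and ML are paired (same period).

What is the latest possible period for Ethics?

period 4

Ethics must be in the same period as ML, which can't be after period 4, so Ethics is at most period 4.
Ethics at period 4 is achievable: Ethics=period 4; Logic=period 2; HCI=period 4; Algorithms=period 1; ML=period 4; Databases=period 5; Calculus=period 5.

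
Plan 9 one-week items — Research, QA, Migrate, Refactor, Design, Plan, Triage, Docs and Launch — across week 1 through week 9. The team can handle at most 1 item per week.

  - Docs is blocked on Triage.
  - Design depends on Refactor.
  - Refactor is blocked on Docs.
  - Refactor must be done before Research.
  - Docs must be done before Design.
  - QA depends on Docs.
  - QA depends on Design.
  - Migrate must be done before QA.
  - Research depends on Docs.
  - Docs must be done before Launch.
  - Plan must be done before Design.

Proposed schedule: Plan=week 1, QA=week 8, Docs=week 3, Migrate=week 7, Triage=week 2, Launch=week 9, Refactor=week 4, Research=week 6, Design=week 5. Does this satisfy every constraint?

Yes, all constraints hold

QA depends on Design — holds.
Refactor must be done before Research — holds.
The team can handle at most 1 item per week — holds.
Refactor is blocked on Docs — holds.
Plan must be done before Design — holds.
Docs must be done before Design — holds.
Research depends on Docs — holds.
Design depends on Refactor — holds.
Migrate must be done before QA — holds.
Docs must be done before Launch — holds.
QA depends on Docs — holds.
Docs is blocked on Triage — holds.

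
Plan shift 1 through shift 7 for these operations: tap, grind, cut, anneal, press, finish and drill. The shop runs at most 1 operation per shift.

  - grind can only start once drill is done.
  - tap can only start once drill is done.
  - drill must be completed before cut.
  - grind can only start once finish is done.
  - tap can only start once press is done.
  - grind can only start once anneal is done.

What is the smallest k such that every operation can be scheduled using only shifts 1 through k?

The precedence chain requires at least 2 distinct shifts.
With at most 1 per shift and 7 operations, at least 7 shifts are needed.
7 works (last occupied shift: shift 7): for example cut in shift 7, tap in shift 6, press in shift 5, anneal in shift 2, finish in shift 3, drill in shift 1, grind in shift 4.

7 shifts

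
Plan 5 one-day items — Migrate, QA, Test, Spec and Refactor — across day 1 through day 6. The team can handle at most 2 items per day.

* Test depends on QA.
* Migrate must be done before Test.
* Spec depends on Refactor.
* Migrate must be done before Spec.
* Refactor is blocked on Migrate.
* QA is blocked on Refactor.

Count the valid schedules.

48

Splitting on Migrate: it can be day 1 (35), day 2 (11), day 3 (2). Listing each branch's schedules as (QA, Test, Spec, Refactor) by day number:
Migrate=day 1: (3,4,3,2) (3,4,4,2) (3,4,5,2) (3,4,6,2) (3,5,3,2) (3,5,4,2) (3,5,5,2) (3,5,6,2) (3,6,3,2) (3,6,4,2) (3,6,5,2) (3,6,6,2) (4,5,3,2) (4,5,4,2) (4,5,4,3) (4,5,5,2) (4,5,5,3) (4,5,6,2) (4,5,6,3) (4,6,3,2) (4,6,4,2) (4,6,4,3) (4,6,5,2) (4,6,5,3) (4,6,6,2) (4,6,6,3) (5,6,3,2) (5,6,4,2) (5,6,4,3) (5,6,5,2) (5,6,5,3) (5,6,5,4) (5,6,6,2) (5,6,6,3) (5,6,6,4) — 35.
Migrate=day 2: (4,5,4,3) (4,5,5,3) (4,5,6,3) (4,6,4,3) (4,6,5,3) (4,6,6,3) (5,6,4,3) (5,6,5,3) (5,6,5,4) (5,6,6,3) (5,6,6,4) — 11.
Migrate=day 3: (5,6,5,4) (5,6,6,4) — 2.
Summing: 35 + 11 + 2 = 48.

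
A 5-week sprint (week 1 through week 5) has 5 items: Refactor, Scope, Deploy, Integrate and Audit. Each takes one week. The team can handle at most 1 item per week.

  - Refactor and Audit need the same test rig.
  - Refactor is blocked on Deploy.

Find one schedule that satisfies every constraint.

Scope in week 3, Deploy in week 1, Refactor in week 2, Audit in week 5, Integrate in week 4

Checking: Deploy(week 1) before Refactor(week 2); Refactor(week 2) != Audit(week 5); max 1 per week (cap 1).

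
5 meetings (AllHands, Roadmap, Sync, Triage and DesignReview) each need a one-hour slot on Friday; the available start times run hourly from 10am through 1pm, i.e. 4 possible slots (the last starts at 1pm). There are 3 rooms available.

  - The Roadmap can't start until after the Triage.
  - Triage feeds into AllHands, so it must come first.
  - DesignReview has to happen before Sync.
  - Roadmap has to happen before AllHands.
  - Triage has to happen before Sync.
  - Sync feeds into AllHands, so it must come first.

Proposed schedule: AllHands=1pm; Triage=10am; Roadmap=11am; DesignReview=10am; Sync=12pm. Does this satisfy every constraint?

Valid

There are 3 rooms available — holds.
Triage feeds into AllHands, so it must come first — holds.
Triage has to happen before Sync — holds.
Sync feeds into AllHands, so it must come first — holds.
DesignReview has to happen before Sync — holds.
The Roadmap can't start until after the Triage — holds.
Roadmap has to happen before AllHands — holds.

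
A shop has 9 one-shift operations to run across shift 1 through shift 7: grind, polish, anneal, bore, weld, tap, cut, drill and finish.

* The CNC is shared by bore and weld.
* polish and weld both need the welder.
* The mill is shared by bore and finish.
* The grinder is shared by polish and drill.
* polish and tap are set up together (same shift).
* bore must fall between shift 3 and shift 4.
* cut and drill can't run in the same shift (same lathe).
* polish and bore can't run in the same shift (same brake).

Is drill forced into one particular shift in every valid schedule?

No

drill can be shift 1 (e.g. weld in shift 1; finish in shift 1; polish in shift 2; cut in shift 2; drill in shift 1; grind in shift 1; anneal in shift 1; bore in shift 3; tap in shift 2) or shift 2 (e.g. bore in shift 3, tap in shift 1, drill in shift 2, grind in shift 1, anneal in shift 1, polish in shift 1, finish in shift 1, weld in shift 2, cut in shift 1).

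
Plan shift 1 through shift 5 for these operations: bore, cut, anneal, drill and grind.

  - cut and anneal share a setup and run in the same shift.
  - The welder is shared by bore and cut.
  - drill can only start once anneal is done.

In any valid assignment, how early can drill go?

Precedence pushes drill to at least shift 2.
drill at shift 2 is achievable: cut in shift 1; anneal in shift 1; drill in shift 2; grind in shift 1; bore in shift 2.

shift 2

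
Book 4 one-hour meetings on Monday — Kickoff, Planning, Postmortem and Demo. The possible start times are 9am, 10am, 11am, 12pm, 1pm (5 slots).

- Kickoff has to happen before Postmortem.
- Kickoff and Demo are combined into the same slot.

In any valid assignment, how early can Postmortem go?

Precedence pushes Postmortem to at least 10am.
Postmortem at 10am is achievable: Postmortem -> 10am, Planning -> 9am, Demo -> 9am, Kickoff -> 9am.

10am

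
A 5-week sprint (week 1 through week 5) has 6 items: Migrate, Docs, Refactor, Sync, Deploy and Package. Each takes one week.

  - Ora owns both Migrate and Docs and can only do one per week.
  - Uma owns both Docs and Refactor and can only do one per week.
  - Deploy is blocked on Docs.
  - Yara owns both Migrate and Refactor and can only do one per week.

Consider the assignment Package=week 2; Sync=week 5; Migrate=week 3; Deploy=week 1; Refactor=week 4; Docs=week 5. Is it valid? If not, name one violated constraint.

No — it violates: Deploy is blocked on Docs

Deploy is blocked on Docs — violated.
Ora owns both Migrate and Docs and can only do one per week — holds.
Yara owns both Migrate and Refactor and can only do one per week — holds.
Uma owns both Docs and Refactor and can only do one per week — holds.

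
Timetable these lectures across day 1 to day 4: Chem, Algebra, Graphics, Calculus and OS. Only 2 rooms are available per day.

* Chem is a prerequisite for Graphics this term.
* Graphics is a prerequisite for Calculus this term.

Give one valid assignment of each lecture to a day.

Calculus -> day 3, Graphics -> day 2, OS -> day 2, Algebra -> day 1, Chem -> day 1

Checking: Graphics(day 2) before Calculus(day 3); Chem(day 1) before Graphics(day 2); max 2 per day (cap 2).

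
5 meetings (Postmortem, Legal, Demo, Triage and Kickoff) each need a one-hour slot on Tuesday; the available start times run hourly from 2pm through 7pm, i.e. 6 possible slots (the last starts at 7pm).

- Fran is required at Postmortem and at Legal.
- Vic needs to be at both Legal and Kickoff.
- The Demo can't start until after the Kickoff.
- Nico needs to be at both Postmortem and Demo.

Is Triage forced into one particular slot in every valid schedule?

Triage can be 2pm (e.g. Kickoff -> 2pm; Demo -> 3pm; Postmortem -> 2pm; Legal -> 3pm; Triage -> 2pm) or 3pm (e.g. Triage in 3pm; Demo in 3pm; Kickoff in 2pm; Postmortem in 2pm; Legal in 3pm).

No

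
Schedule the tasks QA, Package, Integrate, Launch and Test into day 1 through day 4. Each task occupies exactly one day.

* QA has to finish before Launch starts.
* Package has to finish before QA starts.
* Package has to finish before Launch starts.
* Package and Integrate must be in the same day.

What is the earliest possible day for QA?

Precedence pushes QA to at least day 2; downstream work caps QA at day 3.
QA at day 2 is achievable: QA in day 2; Package in day 1; Integrate in day 1; Test in day 1; Launch in day 3.

day 2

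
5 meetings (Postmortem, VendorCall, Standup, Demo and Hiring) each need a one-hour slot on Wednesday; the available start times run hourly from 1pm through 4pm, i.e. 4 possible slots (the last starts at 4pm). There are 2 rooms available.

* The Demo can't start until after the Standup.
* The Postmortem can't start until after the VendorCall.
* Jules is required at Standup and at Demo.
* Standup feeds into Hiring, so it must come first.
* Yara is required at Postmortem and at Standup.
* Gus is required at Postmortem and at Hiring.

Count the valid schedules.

43

Splitting on Postmortem: it can be 2pm (7), 3pm (15), 4pm (21). Listing each branch's schedules as (VendorCall, Standup, Demo, Hiring):
Postmortem=2pm: (1pm,1pm,2pm,3pm) (1pm,1pm,2pm,4pm) (1pm,1pm,3pm,3pm) (1pm,1pm,3pm,4pm) (1pm,1pm,4pm,3pm) (1pm,1pm,4pm,4pm) (1pm,3pm,4pm,4pm) — 7.
Postmortem=3pm: (1pm,1pm,2pm,2pm) (1pm,1pm,2pm,4pm) (1pm,1pm,3pm,2pm) (1pm,1pm,3pm,4pm) (1pm,1pm,4pm,2pm) (1pm,1pm,4pm,4pm) (1pm,2pm,3pm,4pm) (1pm,2pm,4pm,4pm) (2pm,1pm,2pm,4pm) (2pm,1pm,3pm,2pm) (2pm,1pm,3pm,4pm) (2pm,1pm,4pm,2pm) (2pm,1pm,4pm,4pm) (2pm,2pm,3pm,4pm) (2pm,2pm,4pm,4pm) — 15.
Postmortem=4pm: (1pm,1pm,2pm,2pm) (1pm,1pm,2pm,3pm) (1pm,1pm,3pm,2pm) (1pm,1pm,3pm,3pm) (1pm,1pm,4pm,2pm) (1pm,1pm,4pm,3pm) (1pm,2pm,3pm,3pm) (1pm,2pm,4pm,3pm) (2pm,1pm,2pm,3pm) (2pm,1pm,3pm,2pm) (2pm,1pm,3pm,3pm) (2pm,1pm,4pm,2pm) (2pm,1pm,4pm,3pm) (2pm,2pm,3pm,3pm) (2pm,2pm,4pm,3pm) (3pm,1pm,2pm,2pm) (3pm,1pm,2pm,3pm) (3pm,1pm,3pm,2pm) (3pm,1pm,4pm,2pm) (3pm,1pm,4pm,3pm) (3pm,2pm,4pm,3pm) — 21.
Summing: 7 + 15 + 21 = 43.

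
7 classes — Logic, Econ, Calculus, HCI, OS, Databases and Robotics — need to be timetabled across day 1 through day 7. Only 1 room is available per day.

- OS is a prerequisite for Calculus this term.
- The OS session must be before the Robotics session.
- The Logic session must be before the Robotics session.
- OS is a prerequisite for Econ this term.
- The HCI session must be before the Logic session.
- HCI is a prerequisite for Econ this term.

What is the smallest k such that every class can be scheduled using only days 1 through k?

7 days

The precedence chain requires at least 3 distinct days.
With at most 1 per day and 7 classes, at least 7 days are needed.
7 works (last occupied day: day 7): for example Robotics=day 5, OS=day 1, Logic=day 3, HCI=day 2, Databases=day 7, Calculus=day 6, Econ=day 4.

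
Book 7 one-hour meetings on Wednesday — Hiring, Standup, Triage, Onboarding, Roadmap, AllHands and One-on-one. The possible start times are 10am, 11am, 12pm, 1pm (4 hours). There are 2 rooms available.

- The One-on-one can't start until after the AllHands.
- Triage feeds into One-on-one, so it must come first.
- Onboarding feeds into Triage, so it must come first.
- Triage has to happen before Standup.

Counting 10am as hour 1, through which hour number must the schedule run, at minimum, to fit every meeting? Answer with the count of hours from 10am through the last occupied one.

4

The precedence chain requires at least 3 distinct hours.
With at most 2 per hour and 7 meetings, at least 4 hours are needed.
4 works (last occupied hour: 1pm): for example Onboarding -> 10am; Hiring -> 11am; Standup -> 12pm; Roadmap -> 1pm; AllHands -> 10am; One-on-one -> 12pm; Triage -> 11am.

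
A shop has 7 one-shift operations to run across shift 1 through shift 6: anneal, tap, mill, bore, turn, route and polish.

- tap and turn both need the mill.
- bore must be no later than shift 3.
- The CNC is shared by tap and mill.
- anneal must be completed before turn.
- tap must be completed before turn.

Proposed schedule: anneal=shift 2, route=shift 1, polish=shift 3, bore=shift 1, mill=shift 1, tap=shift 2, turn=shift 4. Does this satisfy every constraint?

tap must be completed before turn — holds.
tap and turn both need the mill — holds.
anneal must be completed before turn — holds.
bore must be no later than shift 3 — holds.
The CNC is shared by tap and mill — holds.

Valid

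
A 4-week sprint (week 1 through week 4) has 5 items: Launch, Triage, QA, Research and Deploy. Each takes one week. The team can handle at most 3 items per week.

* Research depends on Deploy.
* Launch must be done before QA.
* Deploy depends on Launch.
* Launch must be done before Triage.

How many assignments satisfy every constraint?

Splitting on Launch: it can be week 1 (27), week 2 (4). Listing each branch's schedules as (Triage, QA, Research, Deploy) by week number:
Launch=week 1: (2,2,3,2) (2,2,4,2) (2,2,4,3) (2,3,3,2) (2,3,4,2) (2,3,4,3) (2,4,3,2) (2,4,4,2) (2,4,4,3) (3,2,3,2) (3,2,4,2) (3,2,4,3) (3,3,3,2) (3,3,4,2) (3,3,4,3) (3,4,3,2) (3,4,4,2) (3,4,4,3) (4,2,3,2) (4,2,4,2) (4,2,4,3) (4,3,3,2) (4,3,4,2) (4,3,4,3) (4,4,3,2) (4,4,4,2) (4,4,4,3) — 27.
Launch=week 2: (3,3,4,3) (3,4,4,3) (4,3,4,3) (4,4,4,3) — 4.
Summing: 27 + 4 = 31.

31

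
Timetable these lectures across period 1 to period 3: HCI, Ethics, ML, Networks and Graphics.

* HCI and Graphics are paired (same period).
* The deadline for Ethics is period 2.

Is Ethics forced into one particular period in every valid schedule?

Ethics can be period 1 (e.g. ML=period 1; Graphics=period 1; HCI=period 1; Ethics=period 1; Networks=period 1) or period 2 (e.g. Networks in period 1; ML in period 1; HCI in period 1; Ethics in period 2; Graphics in period 1).

No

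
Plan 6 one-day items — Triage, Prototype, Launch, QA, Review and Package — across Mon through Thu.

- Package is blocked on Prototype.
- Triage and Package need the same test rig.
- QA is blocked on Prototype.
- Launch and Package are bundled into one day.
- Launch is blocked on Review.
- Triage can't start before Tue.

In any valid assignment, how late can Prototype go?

Downstream work caps Prototype at Wed.
Prototype at Wed is achievable: Prototype -> Wed; QA -> Thu; Package -> Thu; Launch -> Thu; Triage -> Tue; Review -> Mon.

Wed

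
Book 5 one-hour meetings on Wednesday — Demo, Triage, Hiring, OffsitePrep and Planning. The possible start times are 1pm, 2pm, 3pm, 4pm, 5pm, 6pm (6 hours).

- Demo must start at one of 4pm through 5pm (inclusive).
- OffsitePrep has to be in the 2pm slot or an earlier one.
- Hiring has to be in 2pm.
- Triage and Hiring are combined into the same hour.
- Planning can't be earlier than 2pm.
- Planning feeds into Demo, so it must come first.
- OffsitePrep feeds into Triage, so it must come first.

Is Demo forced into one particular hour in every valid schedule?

Demo can be 4pm (e.g. Demo -> 4pm; Hiring -> 2pm; Triage -> 2pm; Planning -> 2pm; OffsitePrep -> 1pm) or 5pm (e.g. OffsitePrep=1pm; Demo=5pm; Triage=2pm; Hiring=2pm; Planning=2pm).

No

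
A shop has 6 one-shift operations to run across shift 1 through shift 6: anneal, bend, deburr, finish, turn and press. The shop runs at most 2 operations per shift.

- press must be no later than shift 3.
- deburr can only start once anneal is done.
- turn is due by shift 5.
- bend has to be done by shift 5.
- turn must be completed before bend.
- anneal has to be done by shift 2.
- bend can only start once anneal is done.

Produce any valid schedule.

deburr -> shift 2; turn -> shift 2; anneal -> shift 1; bend -> shift 3; press -> shift 1; finish -> shift 3

Checking: anneal(shift 1) before deburr(shift 2); turn(shift 2) before bend(shift 3); anneal(shift 1) before bend(shift 3); turn=shift 2 in [shift 1,shift 5]; anneal=shift 1 in [shift 1,shift 2]; press=shift 1 in [shift 1,shift 3]; bend=shift 3 in [shift 1,shift 5]; max 2 per shift (cap 2).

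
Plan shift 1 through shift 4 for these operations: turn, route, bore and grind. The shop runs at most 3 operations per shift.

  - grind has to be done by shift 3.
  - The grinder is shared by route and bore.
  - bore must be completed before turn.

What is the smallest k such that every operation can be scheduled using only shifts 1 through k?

The precedence chain requires at least 2 distinct shifts.
With at most 3 per shift and 4 operations, at least 2 shifts are needed.
2 works (last occupied shift: shift 2): for example grind in shift 1; turn in shift 2; route in shift 2; bore in shift 1.

2 shifts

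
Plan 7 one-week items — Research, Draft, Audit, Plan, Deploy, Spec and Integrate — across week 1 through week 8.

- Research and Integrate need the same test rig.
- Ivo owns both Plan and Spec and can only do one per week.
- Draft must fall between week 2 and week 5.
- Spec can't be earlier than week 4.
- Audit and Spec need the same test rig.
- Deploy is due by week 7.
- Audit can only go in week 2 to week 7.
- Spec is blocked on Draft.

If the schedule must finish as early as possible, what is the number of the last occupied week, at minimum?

The precedence chain requires at least 2 distinct weeks.
Spec can't be placed before week 4, so the schedule must run through at least week 4.
4 works (last occupied week: week 4): for example Integrate -> week 2; Draft -> week 2; Deploy -> week 1; Audit -> week 2; Spec -> week 4; Research -> week 1; Plan -> week 1.

4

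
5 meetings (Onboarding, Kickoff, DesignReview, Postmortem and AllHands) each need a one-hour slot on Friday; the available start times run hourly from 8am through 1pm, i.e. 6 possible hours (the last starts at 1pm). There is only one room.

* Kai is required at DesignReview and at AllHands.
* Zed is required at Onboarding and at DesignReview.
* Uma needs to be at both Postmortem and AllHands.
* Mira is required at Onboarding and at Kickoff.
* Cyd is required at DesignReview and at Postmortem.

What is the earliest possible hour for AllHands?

AllHands at 8am is achievable: Postmortem in 12pm; AllHands in 8am; Kickoff in 10am; Onboarding in 9am; DesignReview in 11am.

8am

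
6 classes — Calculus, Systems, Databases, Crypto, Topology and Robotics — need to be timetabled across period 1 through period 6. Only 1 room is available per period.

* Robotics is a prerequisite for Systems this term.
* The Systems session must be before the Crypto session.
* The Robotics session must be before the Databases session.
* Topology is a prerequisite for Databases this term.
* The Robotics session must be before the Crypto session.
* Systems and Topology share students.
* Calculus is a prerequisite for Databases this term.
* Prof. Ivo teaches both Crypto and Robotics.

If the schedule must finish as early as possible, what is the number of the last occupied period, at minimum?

The precedence chain requires at least 3 distinct periods.
With at most 1 per period and 6 classes, at least 6 periods are needed.
6 works (last occupied period: period 6): for example Calculus in period 2; Crypto in period 6; Systems in period 5; Robotics in period 1; Databases in period 4; Topology in period 3.

6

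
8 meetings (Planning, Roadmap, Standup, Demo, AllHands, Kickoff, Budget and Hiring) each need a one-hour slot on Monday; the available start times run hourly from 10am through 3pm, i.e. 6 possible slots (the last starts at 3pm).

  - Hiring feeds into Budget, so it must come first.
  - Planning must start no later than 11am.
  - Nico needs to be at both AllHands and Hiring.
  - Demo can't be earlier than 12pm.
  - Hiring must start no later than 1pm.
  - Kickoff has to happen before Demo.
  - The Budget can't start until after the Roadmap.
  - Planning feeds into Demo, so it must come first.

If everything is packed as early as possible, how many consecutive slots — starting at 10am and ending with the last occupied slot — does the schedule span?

3 slots

The precedence chain requires at least 2 distinct slots.
Demo can't be placed before 12pm — that is slot 3 counting from 10am — so the schedule must run through at least 3 slots.
3 works (last occupied slot: 12pm): for example Kickoff=10am, Budget=11am, Hiring=10am, Standup=10am, Demo=12pm, Planning=10am, AllHands=11am, Roadmap=10am.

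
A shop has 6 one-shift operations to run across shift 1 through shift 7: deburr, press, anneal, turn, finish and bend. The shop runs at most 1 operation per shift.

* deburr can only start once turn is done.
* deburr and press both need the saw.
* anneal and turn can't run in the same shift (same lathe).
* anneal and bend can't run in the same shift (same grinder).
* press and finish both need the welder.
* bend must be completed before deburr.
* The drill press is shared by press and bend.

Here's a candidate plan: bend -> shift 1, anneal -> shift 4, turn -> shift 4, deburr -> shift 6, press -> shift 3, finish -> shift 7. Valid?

bend must be completed before deburr — holds.
deburr can only start once turn is done — holds.
anneal and turn can't run in the same shift (same lathe) — violated.
The shop runs at most 1 operation per shift — violated.
The drill press is shared by press and bend — holds.
deburr and press both need the saw — holds.
anneal and bend can't run in the same shift (same grinder) — holds.
press and finish both need the welder — holds.

No. anneal and turn can't run in the same shift (same lathe) is not satisfied.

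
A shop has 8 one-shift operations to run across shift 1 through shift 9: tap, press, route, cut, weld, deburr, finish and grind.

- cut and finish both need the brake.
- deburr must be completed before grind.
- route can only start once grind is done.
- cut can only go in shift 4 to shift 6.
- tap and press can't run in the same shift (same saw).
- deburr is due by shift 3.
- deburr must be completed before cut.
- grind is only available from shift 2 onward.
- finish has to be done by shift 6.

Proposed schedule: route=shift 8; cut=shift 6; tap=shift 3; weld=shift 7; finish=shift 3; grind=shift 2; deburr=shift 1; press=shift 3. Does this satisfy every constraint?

deburr must be completed before grind — holds.
cut and finish both need the brake — holds.
finish has to be done by shift 6 — holds.
tap and press can't run in the same shift (same saw) — violated.
grind is only available from shift 2 onward — holds.
cut can only go in shift 4 to shift 6 — holds.
route can only start once grind is done — holds.
deburr is due by shift 3 — holds.
deburr must be completed before cut — holds.

Invalid. tap and press can't run in the same shift (same saw).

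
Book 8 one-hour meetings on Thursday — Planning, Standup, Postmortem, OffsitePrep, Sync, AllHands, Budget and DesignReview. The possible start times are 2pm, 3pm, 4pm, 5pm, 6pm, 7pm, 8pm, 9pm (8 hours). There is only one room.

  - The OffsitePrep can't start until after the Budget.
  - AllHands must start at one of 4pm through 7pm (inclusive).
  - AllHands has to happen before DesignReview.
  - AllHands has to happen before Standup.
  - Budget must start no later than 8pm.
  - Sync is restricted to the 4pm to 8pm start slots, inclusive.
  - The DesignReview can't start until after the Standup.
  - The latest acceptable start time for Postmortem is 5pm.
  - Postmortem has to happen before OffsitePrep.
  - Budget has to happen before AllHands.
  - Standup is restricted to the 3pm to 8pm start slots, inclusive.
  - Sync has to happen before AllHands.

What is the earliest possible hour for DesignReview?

Precedence pushes DesignReview to at least 7pm.
DesignReview at 7pm is achievable: Standup in 6pm; DesignReview in 7pm; Budget in 3pm; Postmortem in 2pm; OffsitePrep in 8pm; Planning in 9pm; Sync in 4pm; AllHands in 5pm.

7pm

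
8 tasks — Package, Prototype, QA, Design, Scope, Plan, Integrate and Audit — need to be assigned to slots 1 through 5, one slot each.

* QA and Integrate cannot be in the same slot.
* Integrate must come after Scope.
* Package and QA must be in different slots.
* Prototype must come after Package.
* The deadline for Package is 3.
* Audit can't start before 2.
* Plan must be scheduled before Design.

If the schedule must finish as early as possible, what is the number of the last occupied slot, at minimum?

slot 3

The precedence chain requires at least 2 distinct slots.
Could 2 slots be enough, i.e. nothing placed later than 2? No: Package's window within 2 slots is {1, 2}; Integrate must come after Scope (at 1 or later) → {2}; Prototype must come after Package (at 1 or later) → {2}; Package must come before Prototype (at 2 or earlier) → {1}; QA can't share with Package (1) → {2}; Integrate can't share with QA (2) → nothing is left.
So 2 slots is not enough.
3 works (last occupied slot: 3): for example Package in 1; Audit in 2; QA in 3; Prototype in 2; Plan in 1; Integrate in 2; Scope in 1; Design in 2.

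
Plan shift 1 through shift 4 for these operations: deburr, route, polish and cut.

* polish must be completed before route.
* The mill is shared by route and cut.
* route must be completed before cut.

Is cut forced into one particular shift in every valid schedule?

No

cut can be shift 3 (e.g. polish -> shift 1; deburr -> shift 1; cut -> shift 3; route -> shift 2) or shift 4 (e.g. polish=shift 1, route=shift 2, deburr=shift 1, cut=shift 4).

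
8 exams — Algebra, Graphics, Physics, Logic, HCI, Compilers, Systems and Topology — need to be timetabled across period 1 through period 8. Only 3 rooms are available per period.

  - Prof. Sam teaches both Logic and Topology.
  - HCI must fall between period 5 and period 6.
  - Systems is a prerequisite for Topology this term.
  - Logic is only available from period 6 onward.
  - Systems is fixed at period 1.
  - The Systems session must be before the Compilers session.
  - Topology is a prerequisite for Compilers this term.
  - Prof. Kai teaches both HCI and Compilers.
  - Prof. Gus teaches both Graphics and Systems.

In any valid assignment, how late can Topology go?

Precedence pushes Topology to at least period 2; downstream work caps Topology at period 7.
Topology at period 7 is achievable: Graphics -> period 2; HCI -> period 5; Logic -> period 6; Systems -> period 1; Physics -> period 1; Compilers -> period 8; Algebra -> period 1; Topology -> period 7.

period 7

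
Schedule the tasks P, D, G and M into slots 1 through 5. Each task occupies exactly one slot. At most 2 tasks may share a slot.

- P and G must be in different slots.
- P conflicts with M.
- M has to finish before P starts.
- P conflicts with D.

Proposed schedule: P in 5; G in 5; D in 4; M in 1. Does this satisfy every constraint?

At most 2 tasks may share a slot — holds.
M has to finish before P starts — holds.
P conflicts with M — holds.
P conflicts with D — holds.
P and G must be in different slots — violated.

No — it violates: P and G must be in different slots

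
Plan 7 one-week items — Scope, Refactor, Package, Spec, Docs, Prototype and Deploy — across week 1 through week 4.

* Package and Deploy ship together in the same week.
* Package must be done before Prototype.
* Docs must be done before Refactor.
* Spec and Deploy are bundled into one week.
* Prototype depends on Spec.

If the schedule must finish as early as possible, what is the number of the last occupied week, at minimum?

week 2

The precedence chain requires at least 2 distinct weeks.
2 works (last occupied week: week 2): for example Deploy -> week 1, Docs -> week 1, Prototype -> week 2, Scope -> week 1, Spec -> week 1, Package -> week 1, Refactor -> week 2.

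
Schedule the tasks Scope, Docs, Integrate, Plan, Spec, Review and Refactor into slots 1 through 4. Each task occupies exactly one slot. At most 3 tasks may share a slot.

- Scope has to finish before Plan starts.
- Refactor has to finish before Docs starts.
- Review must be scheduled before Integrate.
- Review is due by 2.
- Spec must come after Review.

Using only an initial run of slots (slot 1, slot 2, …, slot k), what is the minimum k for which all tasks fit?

The precedence chain requires at least 2 distinct slots.
With at most 3 per slot and 7 tasks, at least 3 slots are needed.
3 works (last occupied slot: 3): for example Refactor -> 1, Docs -> 2, Spec -> 3, Review -> 1, Plan -> 2, Scope -> 1, Integrate -> 2.

3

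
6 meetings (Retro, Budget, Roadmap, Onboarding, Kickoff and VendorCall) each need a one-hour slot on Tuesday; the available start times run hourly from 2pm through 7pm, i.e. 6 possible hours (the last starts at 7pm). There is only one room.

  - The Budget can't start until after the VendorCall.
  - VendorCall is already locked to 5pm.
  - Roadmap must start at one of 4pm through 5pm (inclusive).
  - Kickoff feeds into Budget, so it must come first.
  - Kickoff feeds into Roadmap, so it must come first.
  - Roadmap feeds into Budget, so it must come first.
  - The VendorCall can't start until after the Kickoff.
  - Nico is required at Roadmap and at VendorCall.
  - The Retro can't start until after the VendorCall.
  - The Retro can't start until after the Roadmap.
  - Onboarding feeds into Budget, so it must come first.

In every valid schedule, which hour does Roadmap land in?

4pm

Roadmap's window is 4pm–5pm.
VendorCall is fixed at 5pm, and Roadmap can't share a hour with VendorCall.
So Roadmap must be 4pm.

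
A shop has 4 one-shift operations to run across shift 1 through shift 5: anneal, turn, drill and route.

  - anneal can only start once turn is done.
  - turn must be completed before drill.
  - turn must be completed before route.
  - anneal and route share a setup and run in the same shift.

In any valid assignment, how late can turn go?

shift 4

Downstream work caps turn at shift 4.
turn at shift 4 is achievable: turn=shift 4; anneal=shift 5; drill=shift 5; route=shift 5.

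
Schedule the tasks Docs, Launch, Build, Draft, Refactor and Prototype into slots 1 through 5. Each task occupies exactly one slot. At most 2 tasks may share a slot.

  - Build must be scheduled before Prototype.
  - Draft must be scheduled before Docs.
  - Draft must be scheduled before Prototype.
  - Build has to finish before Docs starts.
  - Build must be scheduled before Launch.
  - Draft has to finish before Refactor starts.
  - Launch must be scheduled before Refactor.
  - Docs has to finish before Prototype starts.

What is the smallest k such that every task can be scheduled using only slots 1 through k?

3

The precedence chain requires at least 3 distinct slots.
With at most 2 per slot and 6 tasks, at least 3 slots are needed.
3 works (last occupied slot: 3): for example Prototype -> 3, Build -> 1, Refactor -> 3, Docs -> 2, Draft -> 1, Launch -> 2.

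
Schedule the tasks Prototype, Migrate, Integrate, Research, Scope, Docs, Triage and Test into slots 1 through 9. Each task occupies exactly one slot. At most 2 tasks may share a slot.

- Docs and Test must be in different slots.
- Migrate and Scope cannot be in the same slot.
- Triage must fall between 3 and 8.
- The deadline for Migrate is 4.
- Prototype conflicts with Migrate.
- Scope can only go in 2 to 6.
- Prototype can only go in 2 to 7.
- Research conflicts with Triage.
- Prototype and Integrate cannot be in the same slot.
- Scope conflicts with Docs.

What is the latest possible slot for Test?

Test at 9 is achievable: Research=4, Triage=3, Prototype=2, Docs=3, Test=9, Scope=2, Integrate=1, Migrate=1.

9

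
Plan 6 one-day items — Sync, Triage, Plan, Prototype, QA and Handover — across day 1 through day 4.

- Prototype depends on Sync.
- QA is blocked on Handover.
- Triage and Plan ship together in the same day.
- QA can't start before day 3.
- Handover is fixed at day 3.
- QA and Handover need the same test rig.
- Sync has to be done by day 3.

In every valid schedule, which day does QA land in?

day 4

QA's window is day 3–day 4.
Handover is fixed at day 3, and QA can't share a day with Handover.
So QA must be day 4.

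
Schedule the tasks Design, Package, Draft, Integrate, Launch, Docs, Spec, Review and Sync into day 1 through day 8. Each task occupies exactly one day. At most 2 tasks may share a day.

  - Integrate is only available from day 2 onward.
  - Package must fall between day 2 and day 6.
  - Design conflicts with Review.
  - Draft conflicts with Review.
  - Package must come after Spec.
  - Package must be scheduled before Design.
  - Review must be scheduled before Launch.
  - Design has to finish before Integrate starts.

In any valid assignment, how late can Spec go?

Downstream work caps Spec at day 5.
Spec at day 5 is achievable: Launch in day 2; Integrate in day 8; Review in day 1; Spec in day 5; Design in day 7; Sync in day 3; Package in day 6; Draft in day 2; Docs in day 1.

day 5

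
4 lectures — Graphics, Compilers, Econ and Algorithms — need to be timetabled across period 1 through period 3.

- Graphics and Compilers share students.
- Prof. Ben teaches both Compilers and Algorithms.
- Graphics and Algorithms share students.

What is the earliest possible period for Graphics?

period 1

Graphics at period 1 is achievable: Graphics=period 1; Compilers=period 2; Algorithms=period 3; Econ=period 1.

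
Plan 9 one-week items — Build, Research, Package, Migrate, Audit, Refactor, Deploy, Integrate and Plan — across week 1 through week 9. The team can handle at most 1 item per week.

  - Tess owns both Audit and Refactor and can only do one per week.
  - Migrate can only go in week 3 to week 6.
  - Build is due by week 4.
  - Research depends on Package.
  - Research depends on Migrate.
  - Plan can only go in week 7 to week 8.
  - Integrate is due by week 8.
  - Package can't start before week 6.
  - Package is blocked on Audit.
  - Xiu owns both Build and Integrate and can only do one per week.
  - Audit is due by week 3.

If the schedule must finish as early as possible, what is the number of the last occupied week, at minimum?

week 9

The precedence chain requires at least 3 distinct weeks.
With at most 1 per week and 9 work items, at least 9 weeks are needed.
Plan can't be placed before week 7, so the schedule must run through at least week 7.
9 works (last occupied week: week 9): for example Build=week 2, Integrate=week 4, Deploy=week 9, Package=week 6, Research=week 8, Migrate=week 3, Audit=week 1, Refactor=week 5, Plan=week 7.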